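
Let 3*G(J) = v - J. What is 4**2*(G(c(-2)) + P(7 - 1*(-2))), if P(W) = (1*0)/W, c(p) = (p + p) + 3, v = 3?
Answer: 64/3 ≈ 21.333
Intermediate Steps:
c(p) = 3 + 2*p (c(p) = 2*p + 3 = 3 + 2*p)
G(J) = 1 - J/3 (G(J) = (3 - J)/3 = 1 - J/3)
P(W) = 0 (P(W) = 0/W = 0)
4**2*(G(c(-2)) + P(7 - 1*(-2))) = 4**2*((1 - (3 + 2*(-2))/3) + 0) = 16*((1 - (3 - 4)/3) + 0) = 16*((1 - 1/3*(-1)) + 0) = 16*((1 + 1/3) + 0) = 16*(4/3 + 0) = 16*(4/3) = 64/3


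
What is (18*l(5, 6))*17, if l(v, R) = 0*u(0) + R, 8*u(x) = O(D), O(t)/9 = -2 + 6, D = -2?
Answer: 1836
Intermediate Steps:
O(t) = 36 (O(t) = 9*(-2 + 6) = 9*4 = 36)
u(x) = 9/2 (u(x) = (⅛)*36 = 9/2)
l(v, R) = R (l(v, R) = 0*(9/2) + R = 0 + R = R)
(18*l(5, 6))*17 = (18*6)*17 = 108*17 = 1836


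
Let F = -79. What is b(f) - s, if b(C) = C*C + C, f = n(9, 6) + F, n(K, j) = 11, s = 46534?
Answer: -41978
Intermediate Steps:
f = -68 (f = 11 - 79 = -68)
b(C) = C + C² (b(C) = C² + C = C + C²)
b(f) - s = -68*(1 - 68) - 1*46534 = -68*(-67) - 46534 = 4556 - 46534 = -41978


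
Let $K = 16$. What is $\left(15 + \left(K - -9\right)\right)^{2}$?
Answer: $1600$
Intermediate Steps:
$\left(15 + \left(K - -9\right)\right)^{2} = \left(15 + \left(16 - -9\right)\right)^{2} = \left(15 + \left(16 + 9\right)\right)^{2} = \left(15 + 25\right)^{2} = 40^{2} = 1600$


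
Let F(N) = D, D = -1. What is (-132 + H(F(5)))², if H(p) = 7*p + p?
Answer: 19600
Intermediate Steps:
F(N) = -1
H(p) = 8*p
(-132 + H(F(5)))² = (-132 + 8*(-1))² = (-132 - 8)² = (-140)² = 19600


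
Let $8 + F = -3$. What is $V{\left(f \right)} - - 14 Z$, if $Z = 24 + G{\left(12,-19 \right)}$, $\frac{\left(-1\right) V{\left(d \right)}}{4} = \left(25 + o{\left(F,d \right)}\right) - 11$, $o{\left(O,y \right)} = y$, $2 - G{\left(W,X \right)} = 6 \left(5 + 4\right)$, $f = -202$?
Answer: $360$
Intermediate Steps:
$F = -11$ ($F = -8 - 3 = -11$)
$G{\left(W,X \right)} = -52$ ($G{\left(W,X \right)} = 2 - 6 \left(5 + 4\right) = 2 - 6 \cdot 9 = 2 - 54 = -52$)
$V{\left(d \right)} = -56 - 4 d$ ($V{\left(d \right)} = - 4 \left(\left(25 + d\right) - 11\right) = - 4 \left(14 + d\right) = -56 - 4 d$)
$Z = -28$ ($Z = 24 - 52 = -28$)
$V{\left(f \right)} - - 14 Z = \left(-56 - -808\right) - \left(-14\right) \left(-28\right) = \left(-56 + 808\right) - 392 = 752 - 392 = 360$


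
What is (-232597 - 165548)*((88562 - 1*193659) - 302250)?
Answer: 162183171315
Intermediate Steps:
(-232597 - 165548)*((88562 - 1*193659) - 302250) = -398145*((88562 - 193659) - 302250) = -398145*(-105097 - 302250) = -398145*(-407347) = 162183171315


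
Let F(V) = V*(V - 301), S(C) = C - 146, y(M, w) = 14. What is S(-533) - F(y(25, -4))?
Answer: 3339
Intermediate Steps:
S(C) = -146 + C
F(V) = V*(-301 + V)
S(-533) - F(y(25, -4)) = (-146 - 533) - 14*(-301 + 14) = -679 - 14*(-287) = -679 - 1*(-4018) = -679 + 4018 = 3339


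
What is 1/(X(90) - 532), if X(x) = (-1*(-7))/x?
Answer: -90/47873 ≈ -0.0018800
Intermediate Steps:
X(x) = 7/x
1/(X(90) - 532) = 1/(7/90 - 532) = 1/(-47873/90) = -90/47873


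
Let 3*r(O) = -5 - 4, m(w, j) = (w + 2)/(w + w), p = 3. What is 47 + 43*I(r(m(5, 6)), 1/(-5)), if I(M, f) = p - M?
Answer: 305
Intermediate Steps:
m(w, j) = (2 + w)/(2*w) (m(w, j) = (2 + w)/((2*w)) = (2 + w)*(1/(2*w)) = (2 + w)/(2*w))
r(O) = -3 (r(O) = (-5 - 4)/3 = (1/3)*(-9) = -3)
I(M, f) = 3 - M
47 + 43*I(r(m(5, 6)), 1/(-5)) = 47 + 43*(3 - 1*(-3)) = 47 + 43*(3 + 3) = 47 + 43*6 = 47 + 258 = 305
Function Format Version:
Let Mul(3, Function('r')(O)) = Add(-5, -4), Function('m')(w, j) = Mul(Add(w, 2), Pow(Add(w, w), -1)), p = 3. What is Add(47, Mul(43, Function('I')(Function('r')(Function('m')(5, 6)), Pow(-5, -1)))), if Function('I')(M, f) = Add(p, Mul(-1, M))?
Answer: 305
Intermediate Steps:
Function('m')(w, j) = Mul(Rational(1, 2), Pow(w, -1), Add(2, w)) (Function('m')(w, j) = Mul(Add(2, w), Pow(Mul(2, w), -1)) = Mul(Add(2, w), Mul(Rational(1, 2), Pow(w, -1))) = Mul(Rational(1, 2), Pow(w, -1), Add(2, w)))
Function('r')(O) = -3 (Function('r')(O) = Mul(Rational(1, 3), Add(-5, -4)) = Mul(Rational(1, 3), -9) = -3)
Function('I')(M, f) = Add(3, Mul(-1, M))
Add(47, Mul(43, Function('I')(Function('r')(Function('m')(5, 6)), Pow(-5, -1)))) = Add(47, Mul(43, Add(3, Mul(-1, -3)))) = Add(47, Mul(43, Add(3, 3))) = Add(47, Mul(43, 6)) = Add(47, 258) = 305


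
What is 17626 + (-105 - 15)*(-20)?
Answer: 20026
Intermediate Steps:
17626 + (-105 - 15)*(-20) = 17626 - 120*(-20) = 17626 + 2400 = 20026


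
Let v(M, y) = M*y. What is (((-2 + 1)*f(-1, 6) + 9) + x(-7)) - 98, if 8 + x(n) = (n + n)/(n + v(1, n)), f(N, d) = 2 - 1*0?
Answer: -98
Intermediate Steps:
f(N, d) = 2 (f(N, d) = 2 + 0 = 2)
x(n) = -7 (x(n) = -8 + (n + n)/(n + 1*n) = -8 + (2*n)/(n + n) = -8 + (2*n)/((2*n)) = -8 + (2*n)*(1/(2*n)) = -8 + 1 = -7)
(((-2 + 1)*f(-1, 6) + 9) + x(-7)) - 98 = (((-2 + 1)*2 + 9) - 7) - 98 = ((-1*2 + 9) - 7) - 98 = ((-2 + 9) - 7) - 98 = (7 - 7) - 98 = 0 - 98 = -98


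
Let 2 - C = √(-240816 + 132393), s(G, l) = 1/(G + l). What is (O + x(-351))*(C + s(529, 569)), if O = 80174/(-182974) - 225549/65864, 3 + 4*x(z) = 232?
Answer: 706766595750839/6616218345264 - 965088660561*I*√12047/6025699768 ≈ 106.82 - 17579.0*I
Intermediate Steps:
x(z) = 229/4 (x(z) = -¾ + (¼)*232 = -¾ + 58 = 229/4)
C = 2 - 3*I*√12047 (C = 2 - √(-240816 + 132393) = 2 - √(-108423) = 2 - 3*I*√12047 ≈ 2.0 - 329.28*I)
O = -23275091531/6025699768 (O = 80174*(-1/182974) - 225549*1/65864 = -40087/91487 - 225549/65864 = -23275091531/6025699768 ≈ -3.8626)
(O + x(-351))*(C + s(529, 569)) = (-23275091531/6025699768 + 229/4)*((2 - 3*I*√12047) + 1/(529 + 569)) = 321696220187*((2 - 3*I*√12047) + 1/1098)/6025699768 = 321696220187*(2197/1098 - 3*I*√12047)/6025699768 = 706766595750839/6616218345264 - 965088660561*I*√12047/6025699768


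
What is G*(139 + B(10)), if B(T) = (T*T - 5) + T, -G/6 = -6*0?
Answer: 0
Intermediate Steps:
G = 0 (G = -(-36)*0 = -6*0 = 0)
B(T) = -5 + T + T² (B(T) = (T² - 5) + T = (-5 + T²) + T = -5 + T + T²)
G*(139 + B(10)) = 0*(139 + (-5 + 10 + 10²)) = 0*(139 + (-5 + 10 + 100)) = 0*(139 + 105) = 0*244 = 0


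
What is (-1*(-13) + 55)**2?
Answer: 4624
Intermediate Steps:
(-1*(-13) + 55)**2 = (13 + 55)**2 = 68**2 = 4624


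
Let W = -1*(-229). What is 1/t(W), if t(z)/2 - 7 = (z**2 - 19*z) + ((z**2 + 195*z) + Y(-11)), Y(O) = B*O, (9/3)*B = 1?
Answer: 3/871136 ≈ 3.4438e-6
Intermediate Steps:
B = 1/3 (B = (1/3)*1 = 1/3 ≈ 0.33333)
W = 229
Y(O) = O/3
t(z) = 20/3 + 4*z**2 + 352*z (t(z) = 14 + 2*((z**2 - 19*z) + ((z**2 + 195*z) + (1/3)*(-11))) = 14 + 2*((z**2 - 19*z) + ((z**2 + 195*z) - 11/3)) = 14 + 2*((z**2 - 19*z) + (-11/3 + z**2 + 195*z)) = 14 + 2*(-11/3 + 2*z**2 + 176*z) = 14 + (-22/3 + 4*z**2 + 352*z) = 20/3 + 4*z**2 + 352*z)
1/t(W) = 1/(20/3 + 4*229**2 + 352*229) = 1/(20/3 + 4*52441 + 80608) = 1/(20/3 + 209764 + 80608) = 1/(871136/3) = 3/871136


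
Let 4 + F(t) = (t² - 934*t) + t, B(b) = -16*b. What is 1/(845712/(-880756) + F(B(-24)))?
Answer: -220189/46420456408 ≈ -4.7434e-6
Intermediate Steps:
F(t) = -4 + t² - 933*t (F(t) = -4 + ((t² - 934*t) + t) = -4 + (t² - 933*t) = -4 + t² - 933*t)
1/(845712/(-880756) + F(B(-24))) = 1/(845712/(-880756) + (-4 + (-16*(-24))² - (-14928)*(-24))) = 1/(845712*(-1/880756) + (-4 + 384² - 933*384)) = 1/(-211428/220189 + (-4 + 147456 - 358272)) = 1/(-211428/220189 - 210820) = 1/(-46420456408/220189) = -220189/46420456408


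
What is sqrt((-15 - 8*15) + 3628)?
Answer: sqrt(3493) ≈ 59.102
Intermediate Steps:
sqrt((-15 - 8*15) + 3628) = sqrt((-15 - 120) + 3628) = sqrt(-135 + 3628) = sqrt(3493)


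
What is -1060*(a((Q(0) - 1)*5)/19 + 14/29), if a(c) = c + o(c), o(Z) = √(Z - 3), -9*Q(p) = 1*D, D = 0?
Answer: -128260/551 - 2120*I*√2/19 ≈ -232.78 - 157.8*I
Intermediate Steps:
Q(p) = 0 (Q(p) = -0/9 = -⅑*0 = 0)
o(Z) = √(-3 + Z)
a(c) = c + √(-3 + c)
-1060*(a((Q(0) - 1)*5)/19 + 14/29) = -1060*(((0 - 1)*5 + √(-3 + (0 - 1)*5))/19 + 14/29) = -1060*((-1*5 + √(-3 - 1*5))*(1/19) + 14*(1/29)) = -1060*((-5 + √(-3 - 5))*(1/19) + 14/29) = -1060*((-5 + √(-8))*(1/19) + 14/29) = -1060*((-5 + 2*I*√2)*(1/19) + 14/29) = -1060*((-5/19 + 2*I*√2/19) + 14/29) = -1060*(121/551 + 2*I*√2/19) = -128260/551 - 2120*I*√2/19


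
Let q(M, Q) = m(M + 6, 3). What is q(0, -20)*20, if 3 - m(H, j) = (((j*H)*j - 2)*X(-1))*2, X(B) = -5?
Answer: 10460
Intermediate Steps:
m(H, j) = -17 + 10*H*j**2 (m(H, j) = 3 - ((j*H)*j - 2)*(-5)*2 = 3 - ((H*j)*j - 2)*(-5)*2 = 3 - (H*j**2 - 2)*(-5)*2 = 3 - (-2 + H*j**2)*(-5)*2 = 3 - (10 - 5*H*j**2)*2 = 3 - (20 - 10*H*j**2) = 3 + (-20 + 10*H*j**2) = -17 + 10*H*j**2)
q(M, Q) = 523 + 90*M (q(M, Q) = -17 + 10*(M + 6)*3**2 = -17 + 10*(6 + M)*9 = -17 + (540 + 90*M) = 523 + 90*M)
q(0, -20)*20 = (523 + 90*0)*20 = (523 + 0)*20 = 523*20 = 10460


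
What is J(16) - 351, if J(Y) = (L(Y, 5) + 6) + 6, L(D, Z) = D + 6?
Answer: -317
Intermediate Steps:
L(D, Z) = 6 + D
J(Y) = 18 + Y (J(Y) = ((6 + Y) + 6) + 6 = (12 + Y) + 6 = 18 + Y)
J(16) - 351 = (18 + 16) - 351 = 34 - 351 = -317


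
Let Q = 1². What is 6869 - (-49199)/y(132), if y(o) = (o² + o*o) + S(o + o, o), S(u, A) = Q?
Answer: 239426980/34849 ≈ 6870.4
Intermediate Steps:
Q = 1
S(u, A) = 1
y(o) = 1 + 2*o² (y(o) = (o² + o*o) + 1 = (o² + o²) + 1 = 2*o² + 1 = 1 + 2*o²)
6869 - (-49199)/y(132) = 6869 - (-49199)/(1 + 2*132²) = 6869 - (-49199)/(1 + 2*17424) = 6869 - (-49199)/(1 + 34848) = 6869 - (-49199)/34849 = 6869 - 1*(-49199/34849) = 6869 + 49199/34849 = 239426980/34849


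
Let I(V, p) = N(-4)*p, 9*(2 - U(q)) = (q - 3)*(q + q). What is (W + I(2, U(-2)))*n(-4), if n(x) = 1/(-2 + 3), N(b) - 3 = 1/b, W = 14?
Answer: 241/18 ≈ 13.389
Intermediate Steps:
N(b) = 3 + 1/b
n(x) = 1 (n(x) = 1/1 = 1)
U(q) = 2 - 2*q*(-3 + q)/9 (U(q) = 2 - (q - 3)*(q + q)/9 = 2 - (-3 + q)*2*q/9 = 2 - 2*q*(-3 + q)/9)
I(V, p) = 11*p/4 (I(V, p) = (3 + 1/(-4))*p = (3 - ¼)*p = 11*p/4)
(W + I(2, U(-2)))*n(-4) = (14 + 11*(2 - 2/9*(-2)² + (⅔)*(-2))/4)*1 = (14 + 11*(2 - 2/9*4 - 4/3)/4)*1 = (14 + 11*(2 - 8/9 - 4/3)/4)*1 = (14 + (11/4)*(-2/9))*1 = (14 - 11/18)*1 = (241/18)*1 = 241/18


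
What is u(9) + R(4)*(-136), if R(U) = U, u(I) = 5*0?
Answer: -544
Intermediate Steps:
u(I) = 0
u(9) + R(4)*(-136) = 0 + 4*(-136) = 0 - 544 = -544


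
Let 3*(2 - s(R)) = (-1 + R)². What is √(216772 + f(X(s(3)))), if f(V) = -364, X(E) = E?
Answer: 2*√54102 ≈ 465.20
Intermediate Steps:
s(R) = 2 - (-1 + R)²/3
√(216772 + f(X(s(3)))) = √(216772 - 364) = √216408 = 2*√54102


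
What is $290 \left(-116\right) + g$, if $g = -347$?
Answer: $-33987$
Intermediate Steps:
$290 \left(-116\right) + g = 290 \left(-116\right) - 347 = -33640 - 347 = -33987$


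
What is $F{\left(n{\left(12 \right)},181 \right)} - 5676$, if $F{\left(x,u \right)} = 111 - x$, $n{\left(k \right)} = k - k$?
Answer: $-5565$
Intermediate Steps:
$n{\left(k \right)} = 0$
$F{\left(n{\left(12 \right)},181 \right)} - 5676 = \left(111 - 0\right) - 5676 = \left(111 + 0\right) - 5676 = 111 - 5676 = -5565$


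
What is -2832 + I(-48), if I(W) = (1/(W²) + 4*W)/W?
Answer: -312754177/110592 ≈ -2828.0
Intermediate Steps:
I(W) = (W⁻² + 4*W)/W
-2832 + I(-48) = -2832 + (4 + (-48)⁻³) = -2832 + (4 - 1/110592) = -2832 + 442367/110592 = -312754177/110592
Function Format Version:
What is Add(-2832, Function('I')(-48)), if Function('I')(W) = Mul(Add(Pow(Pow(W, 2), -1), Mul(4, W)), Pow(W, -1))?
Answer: Rational(-312754177, 110592) ≈ -2828.0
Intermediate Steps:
Function('I')(W) = Mul(Pow(W, -1), Add(Pow(W, -2), Mul(4, W))) (Function('I')(W) = Mul(Add(Pow(W, -2), Mul(4, W)), Pow(W, -1)) = Mul(Pow(W, -1), Add(Pow(W, -2), Mul(4, W))))
Add(-2832, Function('I')(-48)) = Add(-2832, Add(4, Pow(-48, -3))) = Add(-2832, Add(4, Rational(-1, 110592))) = Add(-2832, Rational(442367, 110592)) = Rational(-312754177, 110592)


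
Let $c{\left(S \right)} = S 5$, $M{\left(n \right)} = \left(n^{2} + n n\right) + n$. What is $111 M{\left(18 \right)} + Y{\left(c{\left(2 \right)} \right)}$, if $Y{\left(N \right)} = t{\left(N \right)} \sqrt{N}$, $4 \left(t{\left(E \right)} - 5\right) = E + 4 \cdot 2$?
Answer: $73926 + \frac{19 \sqrt{10}}{2} \approx 73956.0$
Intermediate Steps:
$M{\left(n \right)} = n + 2 n^{2}$ ($M{\left(n \right)} = \left(n^{2} + n^{2}\right) + n = 2 n^{2} + n = n + 2 n^{2}$)
$t{\left(E \right)} = 7 + \frac{E}{4}$ ($t{\left(E \right)} = 5 + \frac{E + 4 \cdot 2}{4} = 5 + \frac{E + 8}{4} = 5 + \frac{8 + E}{4} = 5 + \left(2 + \frac{E}{4}\right) = 7 + \frac{E}{4}$)
$c{\left(S \right)} = 5 S$
$Y{\left(N \right)} = \sqrt{N} \left(7 + \frac{N}{4}\right)$ ($Y{\left(N \right)} = \left(7 + \frac{N}{4}\right) \sqrt{N} = \sqrt{N} \left(7 + \frac{N}{4}\right)$)
$111 M{\left(18 \right)} + Y{\left(c{\left(2 \right)} \right)} = 111 \cdot 18 \left(1 + 2 \cdot 18\right) + \frac{\sqrt{5 \cdot 2} \left(28 + 5 \cdot 2\right)}{4} = 111 \cdot 18 \left(1 + 36\right) + \frac{\sqrt{10} \left(28 + 10\right)}{4} = 111 \cdot 18 \cdot 37 + \frac{1}{4} \sqrt{10} \cdot 38 = 111 \cdot 666 + \frac{19 \sqrt{10}}{2} = 73926 + \frac{19 \sqrt{10}}{2}$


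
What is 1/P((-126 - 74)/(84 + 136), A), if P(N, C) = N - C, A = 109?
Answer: -11/1209 ≈ -0.0090984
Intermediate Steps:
1/P((-126 - 74)/(84 + 136), A) = 1/((-126 - 74)/(84 + 136) - 1*109) = 1/(-200/220 - 109) = 1/(-200*1/220 - 109) = 1/(-10/11 - 109) = 1/(-1209/11) = -11/1209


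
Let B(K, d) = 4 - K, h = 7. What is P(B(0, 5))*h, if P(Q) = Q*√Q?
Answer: 56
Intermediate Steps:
P(Q) = Q^(3/2)
P(B(0, 5))*h = (4 - 1*0)^(3/2)*7 = (4 + 0)^(3/2)*7 = 4^(3/2)*7 = 8*7 = 56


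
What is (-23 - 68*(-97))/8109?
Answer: 2191/2703 ≈ 0.81058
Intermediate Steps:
(-23 - 68*(-97))/8109 = (-23 + 6596)*(1/8109) = 6573*(1/8109) = 2191/2703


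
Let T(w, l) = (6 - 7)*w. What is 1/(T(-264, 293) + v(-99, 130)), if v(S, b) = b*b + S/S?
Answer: 1/17165 ≈ 5.8258e-5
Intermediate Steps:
v(S, b) = 1 + b**2 (v(S, b) = b**2 + 1 = 1 + b**2)
T(w, l) = -w
1/(T(-264, 293) + v(-99, 130)) = 1/(-1*(-264) + (1 + 130**2)) = 1/(264 + (1 + 16900)) = 1/(264 + 16901) = 1/17165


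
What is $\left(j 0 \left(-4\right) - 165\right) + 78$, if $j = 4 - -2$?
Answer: $-87$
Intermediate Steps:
$j = 6$ ($j = 4 + 2 = 6$)
$\left(j 0 \left(-4\right) - 165\right) + 78 = \left(6 \cdot 0 \left(-4\right) - 165\right) + 78 = \left(0 \left(-4\right) - 165\right) + 78 = \left(0 - 165\right) + 78 = -165 + 78 = -87$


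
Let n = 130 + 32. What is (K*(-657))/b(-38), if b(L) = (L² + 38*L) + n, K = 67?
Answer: -4891/18 ≈ -271.72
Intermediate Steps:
n = 162
b(L) = 162 + L² + 38*L (b(L) = (L² + 38*L) + 162 = 162 + L² + 38*L)
(K*(-657))/b(-38) = (67*(-657))/(162 + (-38)² + 38*(-38)) = -44019/(162 + 1444 - 1444) = -44019/162 = -44019*1/162 = -4891/18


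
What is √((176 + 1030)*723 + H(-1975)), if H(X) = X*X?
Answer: √4772563 ≈ 2184.6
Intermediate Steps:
H(X) = X²
√((176 + 1030)*723 + H(-1975)) = √((176 + 1030)*723 + (-1975)²) = √(1206*723 + 3900625) = √(871938 + 3900625) = √4772563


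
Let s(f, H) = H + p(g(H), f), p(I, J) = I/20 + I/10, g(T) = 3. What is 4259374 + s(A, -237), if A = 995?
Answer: 85182749/20 ≈ 4.2591e+6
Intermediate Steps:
p(I, J) = 3*I/20 (p(I, J) = I*(1/20) + I*(⅒) = I/20 + I/10 = 3*I/20)
s(f, H) = 9/20 + H (s(f, H) = H + (3/20)*3 = H + 9/20 = 9/20 + H)
4259374 + s(A, -237) = 4259374 + (9/20 - 237) = 4259374 - 4731/20 = 85182749/20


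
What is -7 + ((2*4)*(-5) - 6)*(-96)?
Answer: 4409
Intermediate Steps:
-7 + ((2*4)*(-5) - 6)*(-96) = -7 + (8*(-5) - 6)*(-96) = -7 + (-40 - 6)*(-96) = -7 - 46*(-96) = -7 + 4416 = 4409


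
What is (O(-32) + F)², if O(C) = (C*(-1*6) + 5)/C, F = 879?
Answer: 780140761/1024 ≈ 7.6186e+5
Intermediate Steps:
O(C) = (5 - 6*C)/C (O(C) = (C*(-6) + 5)/C = (-6*C + 5)/C = (5 - 6*C)/C)
(O(-32) + F)² = ((-6 + 5/(-32)) + 879)² = ((-6 + 5*(-1/32)) + 879)² = ((-6 - 5/32) + 879)² = (-197/32 + 879)² = (27931/32)² = 780140761/1024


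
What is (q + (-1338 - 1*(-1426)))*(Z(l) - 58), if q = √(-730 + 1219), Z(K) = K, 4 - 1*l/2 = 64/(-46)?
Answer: -95568/23 - 1086*√489/23 ≈ -5199.3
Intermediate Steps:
l = 248/23 (l = 8 - 128/(-46) = 8 - 128*(-1)/46 = 8 - 2*(-32/23) = 8 + 64/23 = 248/23 ≈ 10.783)
q = √489 ≈ 22.113
(q + (-1338 - 1*(-1426)))*(Z(l) - 58) = (√489 + (-1338 - 1*(-1426)))*(248/23 - 58) = (√489 + (-1338 + 1426))*(-1086/23) = (√489 + 88)*(-1086/23) = (88 + √489)*(-1086/23) = -95568/23 - 1086*√489/23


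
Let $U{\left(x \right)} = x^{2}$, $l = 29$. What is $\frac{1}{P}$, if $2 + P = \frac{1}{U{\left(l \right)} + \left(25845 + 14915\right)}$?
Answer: $- \frac{41601}{83201} \approx -0.50001$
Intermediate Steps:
$P = - \frac{83201}{41601}$ ($P = -2 + \frac{1}{29^{2} + \left(25845 + 14915\right)} = -2 + \frac{1}{841 + 40760} = -2 + \frac{1}{41601} = - \frac{83201}{41601} \approx -2.0$)
$\frac{1}{P} = \frac{1}{- \frac{83201}{41601}} = - \frac{41601}{83201}$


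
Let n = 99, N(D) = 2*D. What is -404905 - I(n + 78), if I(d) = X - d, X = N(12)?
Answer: -404752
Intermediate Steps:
X = 24 (X = 2*12 = 24)
I(d) = 24 - d
-404905 - I(n + 78) = -404905 - (24 - (99 + 78)) = -404905 - (24 - 1*177) = -404905 - (24 - 177) = -404905 - 1*(-153) = -404905 + 153 = -404752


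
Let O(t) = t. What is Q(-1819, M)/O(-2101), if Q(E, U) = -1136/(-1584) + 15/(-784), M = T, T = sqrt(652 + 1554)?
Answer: -54179/163071216 ≈ -0.00033224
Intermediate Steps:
T = sqrt(2206) ≈ 46.968
M = sqrt(2206) ≈ 46.968
Q(E, U) = 54179/77616 (Q(E, U) = -1136*(-1/1584) + 15*(-1/784) = 71/99 - 15/784 = 54179/77616)
Q(-1819, M)/O(-2101) = (54179/77616)/(-2101) = (54179/77616)*(-1/2101) = -54179/163071216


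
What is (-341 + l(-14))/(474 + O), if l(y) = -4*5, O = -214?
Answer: -361/260 ≈ -1.3885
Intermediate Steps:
l(y) = -20
(-341 + l(-14))/(474 + O) = (-341 - 20)/(474 - 214) = -361/260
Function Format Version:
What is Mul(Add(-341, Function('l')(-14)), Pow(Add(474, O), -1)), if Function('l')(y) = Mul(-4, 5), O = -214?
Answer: Rational(-361, 260) ≈ -1.3885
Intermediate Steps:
Function('l')(y) = -20
Mul(Add(-341, Function('l')(-14)), Pow(Add(474, O), -1)) = Mul(Add(-341, -20), Pow(Add(474, -214), -1)) = Mul(-361, Pow(260, -1)) = Mul(-361, Rational(1, 260)) = Rational(-361, 260)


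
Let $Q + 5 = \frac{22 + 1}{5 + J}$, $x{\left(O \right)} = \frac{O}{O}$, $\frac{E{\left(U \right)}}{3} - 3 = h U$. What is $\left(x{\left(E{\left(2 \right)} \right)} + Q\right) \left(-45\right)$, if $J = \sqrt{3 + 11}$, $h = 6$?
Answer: $- \frac{3195}{11} + \frac{1035 \sqrt{14}}{11} \approx 61.601$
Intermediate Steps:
$E{\left(U \right)} = 9 + 18 U$ ($E{\left(U \right)} = 9 + 3 \cdot 6 U = 9 + 18 U$)
$J = \sqrt{14} \approx 3.7417$
$x{\left(O \right)} = 1$
$Q = -5 + \frac{23}{5 + \sqrt{14}}$ ($Q = -5 + \frac{22 + 1}{5 + \sqrt{14}} = -5 + \frac{23}{5 + \sqrt{14}} \approx -2.3689$)
$\left(x{\left(E{\left(2 \right)} \right)} + Q\right) \left(-45\right) = \left(1 + \left(\frac{60}{11} - \frac{23 \sqrt{14}}{11}\right)\right) \left(-45\right) = \left(\frac{71}{11} - \frac{23 \sqrt{14}}{11}\right) \left(-45\right) = - \frac{3195}{11} + \frac{1035 \sqrt{14}}{11}$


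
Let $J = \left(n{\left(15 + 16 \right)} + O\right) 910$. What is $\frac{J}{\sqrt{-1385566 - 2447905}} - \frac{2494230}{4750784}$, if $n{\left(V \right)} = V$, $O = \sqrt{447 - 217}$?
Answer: $- \frac{1247115}{2375392} - \frac{910 i \sqrt{3833471} \left(31 + \sqrt{230}\right)}{3833471} \approx -0.52501 - 21.457 i$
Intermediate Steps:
$O = \sqrt{230} \approx 15.166$
$J = 28210 + 910 \sqrt{230}$ ($J = \left(\left(15 + 16\right) + \sqrt{230}\right) 910 = \left(31 + \sqrt{230}\right) 910 = 28210 + 910 \sqrt{230} \approx 42011.0$)
$\frac{J}{\sqrt{-1385566 - 2447905}} - \frac{2494230}{4750784} = \frac{28210 + 910 \sqrt{230}}{\sqrt{-1385566 - 2447905}} - \frac{2494230}{4750784} = \frac{28210 + 910 \sqrt{230}}{\sqrt{-3833471}} - \frac{1247115}{2375392} = \frac{28210 + 910 \sqrt{230}}{i \sqrt{3833471}} - \frac{1247115}{2375392} = \left(28210 + 910 \sqrt{230}\right) \left(- \frac{i \sqrt{3833471}}{3833471}\right) - \frac{1247115}{2375392} = - \frac{i \sqrt{3833471} \left(28210 + 910 \sqrt{230}\right)}{3833471} - \frac{1247115}{2375392} = - \frac{1247115}{2375392} - \frac{i \sqrt{3833471} \left(28210 + 910 \sqrt{230}\right)}{3833471}$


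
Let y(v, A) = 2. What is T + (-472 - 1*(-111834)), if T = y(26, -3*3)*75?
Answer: 111512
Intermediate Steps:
T = 150 (T = 2*75 = 150)
T + (-472 - 1*(-111834)) = 150 + (-472 - 1*(-111834)) = 150 + (-472 + 111834) = 150 + 111362 = 111512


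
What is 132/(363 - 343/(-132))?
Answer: 17424/48259 ≈ 0.36105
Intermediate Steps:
132/(363 - 343/(-132)) = 132/(363 - 343*(-1/132)) = 132/(363 + 343/132) = 132/(48259/132) = 132*(132/48259) = 17424/48259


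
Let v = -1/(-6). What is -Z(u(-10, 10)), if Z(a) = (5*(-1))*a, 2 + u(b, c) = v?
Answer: -55/6 ≈ -9.1667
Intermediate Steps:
v = ⅙ (v = -1*(-⅙) = ⅙ ≈ 0.16667)
u(b, c) = -11/6 (u(b, c) = -2 + ⅙ = -11/6)
Z(a) = -5*a
-Z(u(-10, 10)) = -(-5)*(-11)/6 = -1*55/6 = -55/6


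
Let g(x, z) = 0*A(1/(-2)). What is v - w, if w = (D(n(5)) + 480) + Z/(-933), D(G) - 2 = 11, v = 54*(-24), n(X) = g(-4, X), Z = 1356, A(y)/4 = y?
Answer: -555927/311 ≈ -1787.5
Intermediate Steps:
A(y) = 4*y
g(x, z) = 0 (g(x, z) = 0*(4/(-2)) = 0*(4*(-1/2)) = 0*(-2) = 0)
n(X) = 0
v = -1296
D(G) = 13 (D(G) = 2 + 11 = 13)
w = 152871/311 (w = (13 + 480) + 1356/(-933) = 493 + 1356*(-1/933) = 493 - 452/311 = 152871/311 ≈ 491.55)
v - w = -1296 - 1*152871/311 = -1296 - 152871/311 = -555927/311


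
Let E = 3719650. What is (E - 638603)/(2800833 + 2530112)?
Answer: 3081047/5330945 ≈ 0.57796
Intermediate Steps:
(E - 638603)/(2800833 + 2530112) = (3719650 - 638603)/(2800833 + 2530112) = 3081047/5330945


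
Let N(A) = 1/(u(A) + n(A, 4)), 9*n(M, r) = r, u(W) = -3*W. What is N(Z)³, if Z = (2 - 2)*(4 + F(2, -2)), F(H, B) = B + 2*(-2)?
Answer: 729/64 ≈ 11.391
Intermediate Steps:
F(H, B) = -4 + B (F(H, B) = B - 4 = -4 + B)
n(M, r) = r/9
Z = 0 (Z = (2 - 2)*(4 + (-4 - 2)) = 0*(4 - 6) = 0*(-2) = 0)
N(A) = 1/(4/9 - 3*A) (N(A) = 1/(-3*A + (⅑)*4) = 1/(-3*A + 4/9) = 1/(4/9 - 3*A))
N(Z)³ = (-9/(-4 + 27*0))³ = (-9/(-4 + 0))³ = (-9/(-4))³ = (-9*(-¼))³ = (9/4)³ = 729/64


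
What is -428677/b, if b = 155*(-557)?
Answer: 428677/86335 ≈ 4.9653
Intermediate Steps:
b = -86335
-428677/b = -428677/(-86335) = -428677*(-1/86335) = 428677/86335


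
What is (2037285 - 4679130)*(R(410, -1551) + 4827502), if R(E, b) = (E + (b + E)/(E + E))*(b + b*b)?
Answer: -213846029958198855/82 ≈ -2.6079e+15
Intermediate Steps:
R(E, b) = (E + (E + b)/(2*E))*(b + b**2) (R(E, b) = (E + (E + b)/((2*E)))*(b + b**2) = (E + (E + b)*(1/(2*E)))*(b + b**2) = (E + (E + b)/(2*E))*(b + b**2))
(2037285 - 4679130)*(R(410, -1551) + 4827502) = (2037285 - 4679130)*((1/2)*(-1551)*(-1551 + (-1551)**2 + 410*(1 - 1551 + 2*410 + 2*410*(-1551)))/410 + 4827502) = -2641845*((1/2)*(-1551)*(1/410)*(-1551 + 2405601 + 410*(1 - 1551 + 820 - 1271820)) + 4827502) = -2641845*((1/2)*(-1551)*(1/410)*(-1551 + 2405601 + 410*(-1272550)) + 4827502) = -2641845*((1/2)*(-1551)*(1/410)*(-1551 + 2405601 - 521745500) + 4827502) = -2641845*((1/2)*(-1551)*(1/410)*(-519341450) + 4827502) = -2641845*(80549858895/82 + 4827502) = -2641845*80945714059/82 = -213846029958198855/82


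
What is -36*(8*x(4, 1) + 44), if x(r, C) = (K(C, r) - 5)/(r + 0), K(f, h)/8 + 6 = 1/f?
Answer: 1656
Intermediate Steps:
K(f, h) = -48 + 8/f
x(r, C) = (-53 + 8/C)/r (x(r, C) = ((-48 + 8/C) - 5)/(r + 0) = (-53 + 8/C)/r)
-36*(8*x(4, 1) + 44) = -36*(8*((8 - 53*1)/(1*4)) + 44) = -36*(8*(1*(1/4)*(8 - 53)) + 44) = -36*(8*(1*(1/4)*(-45)) + 44) = -36*(8*(-45/4) + 44) = -36*(-90 + 44) = -36*(-46) = 1656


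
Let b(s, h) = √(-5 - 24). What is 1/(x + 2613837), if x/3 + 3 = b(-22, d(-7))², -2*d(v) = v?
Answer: 1/2613741 ≈ 3.8259e-7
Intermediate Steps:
d(v) = -v/2
b(s, h) = I*√29 (b(s, h) = √(-29) = I*√29)
x = -96 (x = -9 + 3*(I*√29)² = -9 + 3*(-29) = -9 - 87 = -96)
1/(x + 2613837) = 1/(-96 + 2613837) = 1/2613741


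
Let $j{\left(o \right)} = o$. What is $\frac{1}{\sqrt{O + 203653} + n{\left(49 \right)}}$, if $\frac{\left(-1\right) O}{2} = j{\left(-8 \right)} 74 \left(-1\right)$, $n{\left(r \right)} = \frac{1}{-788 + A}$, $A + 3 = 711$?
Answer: $\frac{80}{1295801599} + \frac{6400 \sqrt{202469}}{1295801599} \approx 0.0022225$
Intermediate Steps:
$A = 708$ ($A = -3 + 711 = 708$)
$n{\left(r \right)} = - \frac{1}{80}$ ($n{\left(r \right)} = \frac{1}{-788 + 708} = \frac{1}{-80} = - \frac{1}{80}$)
$O = -1184$ ($O = - 2 \left(-8\right) 74 \left(-1\right) = - 2 \left(\left(-592\right) \left(-1\right)\right) = \left(-2\right) 592 = -1184$)
$\frac{1}{\sqrt{O + 203653} + n{\left(49 \right)}} = \frac{1}{\sqrt{-1184 + 203653} - \frac{1}{80}} = \frac{1}{\sqrt{202469} - \frac{1}{80}} = \frac{1}{- \frac{1}{80} + \sqrt{202469}}$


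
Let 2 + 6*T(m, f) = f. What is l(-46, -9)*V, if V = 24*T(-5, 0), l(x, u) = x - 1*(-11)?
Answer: 280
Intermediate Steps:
T(m, f) = -⅓ + f/6
l(x, u) = 11 + x (l(x, u) = x + 11 = 11 + x)
V = -8 (V = 24*(-⅓ + (⅙)*0) = 24*(-⅓ + 0) = 24*(-⅓) = -8)
l(-46, -9)*V = (11 - 46)*(-8) = -35*(-8) = 280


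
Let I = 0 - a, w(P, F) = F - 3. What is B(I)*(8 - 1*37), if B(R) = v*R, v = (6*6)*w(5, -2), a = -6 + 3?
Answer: 15660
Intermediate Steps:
a = -3
w(P, F) = -3 + F
v = -180 (v = (6*6)*(-3 - 2) = 36*(-5) = -180)
I = 3 (I = 0 - 1*(-3) = 0 + 3 = 3)
B(R) = -180*R
B(I)*(8 - 1*37) = (-180*3)*(8 - 1*37) = -540*(8 - 37) = -540*(-29) = 15660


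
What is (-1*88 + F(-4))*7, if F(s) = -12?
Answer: -700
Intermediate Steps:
(-1*88 + F(-4))*7 = (-1*88 - 12)*7 = (-88 - 12)*7 = -100*7 = -700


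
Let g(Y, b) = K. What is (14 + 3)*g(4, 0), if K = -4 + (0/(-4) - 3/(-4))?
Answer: -221/4 ≈ -55.250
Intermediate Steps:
K = -13/4 (K = -4 + (0*(-1/4) - 3*(-1/4)) = -4 + (0 + 3/4) = -4 + 3/4 = -13/4 ≈ -3.2500)
g(Y, b) = -13/4
(14 + 3)*g(4, 0) = (14 + 3)*(-13/4) = 17*(-13/4) = -221/4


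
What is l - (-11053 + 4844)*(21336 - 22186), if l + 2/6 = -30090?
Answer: -15923221/3 ≈ -5.3077e+6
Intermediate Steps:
l = -90271/3 (l = -⅓ - 30090 = -90271/3 ≈ -30090.)
l - (-11053 + 4844)*(21336 - 22186) = -90271/3 - (-11053 + 4844)*(21336 - 22186) = -90271/3 - (-6209)*(-850) = -90271/3 - 1*5277650 = -90271/3 - 5277650 = -15923221/3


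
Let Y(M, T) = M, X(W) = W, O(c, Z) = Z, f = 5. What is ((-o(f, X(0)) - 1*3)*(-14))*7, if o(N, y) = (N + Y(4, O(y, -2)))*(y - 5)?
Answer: -4116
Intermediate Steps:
o(N, y) = (-5 + y)*(4 + N) (o(N, y) = (N + 4)*(y - 5) = (4 + N)*(-5 + y) = (-5 + y)*(4 + N))
((-o(f, X(0)) - 1*3)*(-14))*7 = ((-(-20 - 5*5 + 4*0 + 5*0) - 1*3)*(-14))*7 = ((-(-20 - 25 + 0 + 0) - 3)*(-14))*7 = ((-1*(-45) - 3)*(-14))*7 = ((45 - 3)*(-14))*7 = (42*(-14))*7 = -588*7 = -4116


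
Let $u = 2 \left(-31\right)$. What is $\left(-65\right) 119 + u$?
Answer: $-7797$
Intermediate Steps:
$u = -62$
$\left(-65\right) 119 + u = \left(-65\right) 119 - 62 = -7735 - 62 = -7797$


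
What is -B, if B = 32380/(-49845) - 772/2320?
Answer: 5680097/5782020 ≈ 0.98237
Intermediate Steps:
B = -5680097/5782020 (B = 32380*(-1/49845) - 772*1/2320 = -6476/9969 - 193/580 = -5680097/5782020 ≈ -0.98237)
-B = -1*(-5680097/5782020) = 5680097/5782020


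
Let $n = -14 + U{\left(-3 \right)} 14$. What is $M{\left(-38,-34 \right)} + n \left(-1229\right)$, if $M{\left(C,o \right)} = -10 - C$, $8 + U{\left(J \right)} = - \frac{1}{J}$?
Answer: $\frac{447440}{3} \approx 1.4915 \cdot 10^{5}$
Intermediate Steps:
$U{\left(J \right)} = -8 - \frac{1}{J}$
$n = - \frac{364}{3}$ ($n = -14 + \left(-8 - \frac{1}{-3}\right) 14 = -14 + \left(-8 - - \frac{1}{3}\right) 14 = -14 + \left(-8 + \frac{1}{3}\right) 14 = -14 - \frac{322}{3} = - \frac{364}{3} \approx -121.33$)
$M{\left(-38,-34 \right)} + n \left(-1229\right) = \left(-10 - -38\right) - - \frac{447356}{3} = \left(-10 + 38\right) + \frac{447356}{3} = 28 + \frac{447356}{3} = \frac{447440}{3}$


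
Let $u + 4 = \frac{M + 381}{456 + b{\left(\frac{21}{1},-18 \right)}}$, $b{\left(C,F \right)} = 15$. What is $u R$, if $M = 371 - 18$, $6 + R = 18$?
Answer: $- \frac{4600}{157} \approx -29.299$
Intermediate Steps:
$R = 12$ ($R = -6 + 18 = 12$)
$M = 353$
$u = - \frac{1150}{471}$ ($u = -4 + \frac{353 + 381}{456 + 15} = -4 + \frac{734}{471} = - \frac{1150}{471} \approx -2.4416$)
$u R = \left(- \frac{1150}{471}\right) 12 = - \frac{4600}{157}$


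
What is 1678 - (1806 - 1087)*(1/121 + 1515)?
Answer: -131601166/121 ≈ -1.0876e+6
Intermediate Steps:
1678 - (1806 - 1087)*(1/121 + 1515) = 1678 - 719*(1/121 + 1515) = 1678 - 719*183316/121 = 1678 - 1*131804204/121 = 1678 - 131804204/121 = -131601166/121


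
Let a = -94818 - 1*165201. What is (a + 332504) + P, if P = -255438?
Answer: -182953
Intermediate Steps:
a = -260019 (a = -94818 - 165201 = -260019)
(a + 332504) + P = (-260019 + 332504) - 255438 = 72485 - 255438 = -182953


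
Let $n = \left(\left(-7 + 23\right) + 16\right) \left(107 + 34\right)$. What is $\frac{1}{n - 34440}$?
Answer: $- \frac{1}{29928} \approx -3.3414 \cdot 10^{-5}$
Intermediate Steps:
$n = 4512$ ($n = \left(16 + 16\right) 141 = 32 \cdot 141 = 4512$)
$\frac{1}{n - 34440} = \frac{1}{4512 - 34440} = \frac{1}{-29928} = - \frac{1}{29928}$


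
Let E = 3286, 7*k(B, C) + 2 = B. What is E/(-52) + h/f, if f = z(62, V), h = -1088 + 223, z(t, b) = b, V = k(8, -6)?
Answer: -41822/39 ≈ -1072.4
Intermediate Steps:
k(B, C) = -2/7 + B/7
V = 6/7 (V = -2/7 + (⅐)*8 = -2/7 + 8/7 = 6/7 ≈ 0.85714)
h = -865
f = 6/7 ≈ 0.85714
E/(-52) + h/f = 3286/(-52) - 865/6/7 = 3286*(-1/52) - 865*7/6 = -1643/26 - 6055/6 = -41822/39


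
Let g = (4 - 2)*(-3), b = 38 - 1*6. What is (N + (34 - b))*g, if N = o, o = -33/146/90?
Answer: -8749/730 ≈ -11.985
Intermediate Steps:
b = 32 (b = 38 - 6 = 32)
o = -11/4380 (o = -33*1/146*(1/90) = -33/146*1/90 = -11/4380 ≈ -0.0025114)
N = -11/4380 ≈ -0.0025114
g = -6 (g = 2*(-3) = -6)
(N + (34 - b))*g = (-11/4380 + (34 - 1*32))*(-6) = (-11/4380 + (34 - 32))*(-6) = (-11/4380 + 2)*(-6) = (8749/4380)*(-6) = -8749/730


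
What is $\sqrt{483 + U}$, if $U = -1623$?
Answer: $2 i \sqrt{285} \approx 33.764 i$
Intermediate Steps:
$\sqrt{483 + U} = \sqrt{483 - 1623} = \sqrt{-1140} = 2 i \sqrt{285}$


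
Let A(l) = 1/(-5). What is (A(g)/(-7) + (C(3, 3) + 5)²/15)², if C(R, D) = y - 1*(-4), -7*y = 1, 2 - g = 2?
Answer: 597529/21609 ≈ 27.652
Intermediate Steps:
g = 0 (g = 2 - 1*2 = 2 - 2 = 0)
y = -⅐ (y = -⅐*1 = -⅐ ≈ -0.14286)
C(R, D) = 27/7 (C(R, D) = -⅐ - 1*(-4) = -⅐ + 4 = 27/7)
A(l) = -⅕
(A(g)/(-7) + (C(3, 3) + 5)²/15)² = (-⅕/(-7) + (27/7 + 5)²/15)² = (-⅕*(-⅐) + (62/7)²*(1/15))² = (1/35 + (3844/49)*(1/15))² = (1/35 + 3844/735)² = (773/147)² = 597529/21609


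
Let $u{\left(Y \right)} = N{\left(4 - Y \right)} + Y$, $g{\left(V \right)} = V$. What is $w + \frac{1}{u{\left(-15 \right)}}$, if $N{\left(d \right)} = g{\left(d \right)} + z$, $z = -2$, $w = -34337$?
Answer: $- \frac{68673}{2} \approx -34337.0$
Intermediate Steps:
$N{\left(d \right)} = -2 + d$ ($N{\left(d \right)} = d - 2 = -2 + d$)
$u{\left(Y \right)} = 2$ ($u{\left(Y \right)} = \left(-2 - \left(-4 + Y\right)\right) + Y = \left(2 - Y\right) + Y = 2$)
$w + \frac{1}{u{\left(-15 \right)}} = -34337 + \frac{1}{2} = - \frac{68673}{2}$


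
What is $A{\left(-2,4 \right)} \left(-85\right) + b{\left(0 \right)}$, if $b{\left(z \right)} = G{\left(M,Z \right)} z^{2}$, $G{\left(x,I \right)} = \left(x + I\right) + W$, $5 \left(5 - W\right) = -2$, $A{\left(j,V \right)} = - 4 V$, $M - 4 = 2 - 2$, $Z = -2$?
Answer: $1360$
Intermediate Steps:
$M = 4$ ($M = 4 + \left(2 - 2\right) = 4 + 0 = 4$)
$W = \frac{27}{5}$ ($W = 5 - - \frac{2}{5} = 5 + \frac{2}{5} = \frac{27}{5} \approx 5.4$)
$G{\left(x,I \right)} = \frac{27}{5} + I + x$ ($G{\left(x,I \right)} = \left(x + I\right) + \frac{27}{5} = \left(I + x\right) + \frac{27}{5} = \frac{27}{5} + I + x$)
$b{\left(z \right)} = \frac{37 z^{2}}{5}$ ($b{\left(z \right)} = \left(\frac{27}{5} - 2 + 4\right) z^{2} = \frac{37 z^{2}}{5}$)
$A{\left(-2,4 \right)} \left(-85\right) + b{\left(0 \right)} = \left(-4\right) 4 \left(-85\right) + \frac{37 \cdot 0^{2}}{5} = \left(-16\right) \left(-85\right) + \frac{37}{5} \cdot 0 = 1360 + 0 = 1360$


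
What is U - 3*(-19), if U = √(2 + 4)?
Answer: 57 + √6 ≈ 59.449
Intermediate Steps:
U = √6 ≈ 2.4495
U - 3*(-19) = √6 - 3*(-19) = √6 + 57 = 57 + √6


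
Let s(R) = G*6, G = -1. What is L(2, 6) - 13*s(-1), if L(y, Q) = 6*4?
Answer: 102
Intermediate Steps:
L(y, Q) = 24
s(R) = -6 (s(R) = -1*6 = -6)
L(2, 6) - 13*s(-1) = 24 - 13*(-6) = 24 + 78 = 102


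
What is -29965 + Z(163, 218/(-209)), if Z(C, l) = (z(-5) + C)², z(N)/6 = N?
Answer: -12276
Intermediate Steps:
z(N) = 6*N
Z(C, l) = (-30 + C)² (Z(C, l) = (6*(-5) + C)² = (-30 + C)²)
-29965 + Z(163, 218/(-209)) = -29965 + (-30 + 163)² = -29965 + 133² = -29965 + 17689 = -12276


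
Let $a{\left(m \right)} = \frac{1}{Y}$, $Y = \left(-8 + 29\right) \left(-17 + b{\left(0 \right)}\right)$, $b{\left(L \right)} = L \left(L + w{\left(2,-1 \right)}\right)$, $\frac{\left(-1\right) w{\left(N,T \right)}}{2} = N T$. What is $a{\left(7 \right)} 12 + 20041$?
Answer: $\frac{2384875}{119} \approx 20041.0$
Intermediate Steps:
$w{\left(N,T \right)} = - 2 N T$
$b{\left(L \right)} = L \left(4 + L\right)$ ($b{\left(L \right)} = L \left(L - 4 \left(-1\right)\right) = L \left(L + 4\right) = L \left(4 + L\right)$)
$Y = -357$ ($Y = \left(-8 + 29\right) \left(-17 + 0 \left(4 + 0\right)\right) = 21 \left(-17 + 0 \cdot 4\right) = 21 \left(-17 + 0\right) = 21 \left(-17\right) = -357$)
$a{\left(m \right)} = - \frac{1}{357}$ ($a{\left(m \right)} = \frac{1}{-357} = - \frac{1}{357}$)
$a{\left(7 \right)} 12 + 20041 = \left(- \frac{1}{357}\right) 12 + 20041 = - \frac{4}{119} + 20041 = \frac{2384875}{119}$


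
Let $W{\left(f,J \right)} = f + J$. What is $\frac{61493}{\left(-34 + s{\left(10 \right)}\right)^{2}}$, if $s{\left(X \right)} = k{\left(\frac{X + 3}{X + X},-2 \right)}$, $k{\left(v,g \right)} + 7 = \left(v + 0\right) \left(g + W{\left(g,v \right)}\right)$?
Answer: $\frac{9838880000}{298287441} \approx 32.985$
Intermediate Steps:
$W{\left(f,J \right)} = J + f$
$k{\left(v,g \right)} = -7 + v \left(v + 2 g\right)$ ($k{\left(v,g \right)} = -7 + \left(v + 0\right) \left(g + \left(v + g\right)\right) = -7 + v \left(g + \left(g + v\right)\right) = -7 + v \left(v + 2 g\right)$)
$s{\left(X \right)} = -7 - \frac{3 + X}{X} + \frac{\left(-2 + \frac{3 + X}{2 X}\right) \left(3 + X\right)}{2 X}$ ($s{\left(X \right)} = -7 - 2 \frac{X + 3}{X + X} + \frac{X + 3}{X + X} \left(-2 + \frac{X + 3}{X + X}\right) = -7 - 2 \frac{3 + X}{2 X} + \frac{3 + X}{2 X} \left(-2 + \frac{3 + X}{2 X}\right) = -7 - \frac{3 + X}{X} + \frac{\left(-2 + \frac{3 + X}{2 X}\right) \left(3 + X\right)}{2 X}$)
$\frac{61493}{\left(-34 + s{\left(10 \right)}\right)^{2}} = \frac{61493}{\left(-34 + \frac{9 - 35 \cdot 10^{2} - 180}{4 \cdot 100}\right)^{2}} = \frac{61493}{\left(-34 + \frac{1}{4} \cdot \frac{1}{100} \left(9 - 3500 - 180\right)\right)^{2}} = \frac{61493}{\left(-34 + \frac{1}{4} \cdot \frac{1}{100} \left(-3671\right)\right)^{2}} = \frac{61493}{\left(-34 - \frac{3671}{400}\right)^{2}} = \frac{61493}{\left(- \frac{17271}{400}\right)^{2}} = \frac{61493}{\frac{298287441}{160000}} = 61493 \cdot \frac{160000}{298287441} = \frac{9838880000}{298287441}$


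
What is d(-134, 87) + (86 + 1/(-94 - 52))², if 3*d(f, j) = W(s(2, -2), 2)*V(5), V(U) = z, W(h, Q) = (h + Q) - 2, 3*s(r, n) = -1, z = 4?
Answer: 1418566961/191844 ≈ 7394.4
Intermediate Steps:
s(r, n) = -⅓ (s(r, n) = (⅓)*(-1) = -⅓)
W(h, Q) = -2 + Q + h (W(h, Q) = (Q + h) - 2 = -2 + Q + h)
V(U) = 4
d(f, j) = -4/9 (d(f, j) = ((-2 + 2 - ⅓)*4)/3 = (-⅓*4)/3 = (⅓)*(-4/3) = -4/9)
d(-134, 87) + (86 + 1/(-94 - 52))² = -4/9 + (86 + 1/(-94 - 52))² = -4/9 + (86 + 1/(-146))² = -4/9 + (86 - 1/146)² = -4/9 + (12555/146)² = -4/9 + 157628025/21316 = 1418566961/191844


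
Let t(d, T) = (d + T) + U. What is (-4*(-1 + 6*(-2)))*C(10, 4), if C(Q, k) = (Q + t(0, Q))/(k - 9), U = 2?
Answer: -1144/5 ≈ -228.80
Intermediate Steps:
t(d, T) = 2 + T + d (t(d, T) = (d + T) + 2 = (T + d) + 2 = 2 + T + d)
C(Q, k) = (2 + 2*Q)/(-9 + k) (C(Q, k) = (Q + (2 + Q + 0))/(k - 9) = (Q + (2 + Q))/(-9 + k) = (2 + 2*Q)/(-9 + k))
(-4*(-1 + 6*(-2)))*C(10, 4) = (-4*(-1 + 6*(-2)))*(2*(1 + 10)/(-9 + 4)) = (-4*(-1 - 12))*(2*11/(-5)) = (-4*(-13))*(2*(-1/5)*11) = 52*(-22/5) = -1144/5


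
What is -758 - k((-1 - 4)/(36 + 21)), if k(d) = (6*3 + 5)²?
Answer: -1287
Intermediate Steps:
k(d) = 529 (k(d) = (18 + 5)² = 23² = 529)
-758 - k((-1 - 4)/(36 + 21)) = -758 - 1*529 = -758 - 529 = -1287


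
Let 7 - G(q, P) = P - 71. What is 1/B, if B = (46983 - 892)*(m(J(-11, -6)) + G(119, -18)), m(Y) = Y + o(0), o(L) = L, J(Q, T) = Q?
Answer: 1/3917735 ≈ 2.5525e-7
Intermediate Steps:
G(q, P) = 78 - P (G(q, P) = 7 - (P - 71) = 7 - (-71 + P) = 7 + (71 - P) = 78 - P)
m(Y) = Y (m(Y) = Y + 0 = Y)
B = 3917735 (B = (46983 - 892)*(-11 + (78 - 1*(-18))) = 46091*(-11 + (78 + 18)) = 46091*(-11 + 96) = 46091*85 = 3917735)
1/B = 1/3917735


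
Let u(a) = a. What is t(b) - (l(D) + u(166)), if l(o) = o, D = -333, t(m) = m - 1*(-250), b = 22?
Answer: 439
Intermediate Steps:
t(m) = 250 + m (t(m) = m + 250 = 250 + m)
t(b) - (l(D) + u(166)) = (250 + 22) - (-333 + 166) = 272 - 1*(-167) = 272 + 167 = 439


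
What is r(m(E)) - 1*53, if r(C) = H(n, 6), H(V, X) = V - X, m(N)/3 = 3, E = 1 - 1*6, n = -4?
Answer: -63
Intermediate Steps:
E = -5 (E = 1 - 6 = -5)
m(N) = 9 (m(N) = 3*3 = 9)
r(C) = -10 (r(C) = -4 - 1*6 = -4 - 6 = -10)
r(m(E)) - 1*53 = -10 - 1*53 = -10 - 53 = -63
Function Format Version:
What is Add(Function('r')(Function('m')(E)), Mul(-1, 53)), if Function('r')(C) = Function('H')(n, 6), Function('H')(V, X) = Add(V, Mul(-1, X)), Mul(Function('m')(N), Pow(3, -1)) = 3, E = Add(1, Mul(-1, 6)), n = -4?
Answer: -63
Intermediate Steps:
E = -5 (E = Add(1, -6) = -5)
Function('m')(N) = 9 (Function('m')(N) = Mul(3, 3) = 9)
Function('r')(C) = -10 (Function('r')(C) = Add(-4, Mul(-1, 6)) = Add(-4, -6) = -10)
Add(Function('r')(Function('m')(E)), Mul(-1, 53)) = Add(-10, Mul(-1, 53)) = Add(-10, -53) = -63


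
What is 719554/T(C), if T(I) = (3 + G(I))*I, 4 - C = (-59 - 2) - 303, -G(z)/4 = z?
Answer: -359777/270296 ≈ -1.3310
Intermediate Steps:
G(z) = -4*z
C = 368 (C = 4 - ((-59 - 2) - 303) = 4 - (-61 - 303) = 4 - 1*(-364) = 4 + 364 = 368)
T(I) = I*(3 - 4*I) (T(I) = (3 - 4*I)*I = I*(3 - 4*I))
719554/T(C) = 719554/((368*(3 - 4*368))) = 719554/((368*(3 - 1472))) = 719554/((368*(-1469))) = 719554/(-540592) = 719554*(-1/540592) = -359777/270296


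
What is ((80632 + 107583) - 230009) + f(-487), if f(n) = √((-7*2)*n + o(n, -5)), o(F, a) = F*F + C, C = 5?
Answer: -41794 + 2*√60998 ≈ -41300.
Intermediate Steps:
o(F, a) = 5 + F² (o(F, a) = F*F + 5 = F² + 5 = 5 + F²)
f(n) = √(5 + n² - 14*n) (f(n) = √((-7*2)*n + (5 + n²)) = √(-14*n + (5 + n²)) = √(5 + n² - 14*n))
((80632 + 107583) - 230009) + f(-487) = ((80632 + 107583) - 230009) + √(5 + (-487)² - 14*(-487)) = (188215 - 230009) + √(5 + 237169 + 6818) = -41794 + √243992 = -41794 + 2*√60998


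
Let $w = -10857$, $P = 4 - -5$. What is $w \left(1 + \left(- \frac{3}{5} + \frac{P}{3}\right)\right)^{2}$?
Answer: $- \frac{3137673}{25} \approx -1.2551 \cdot 10^{5}$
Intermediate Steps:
$P = 9$ ($P = 4 + 5 = 9$)
$w \left(1 + \left(- \frac{3}{5} + \frac{P}{3}\right)\right)^{2} = - 10857 \left(1 + \left(- \frac{3}{5} + \frac{9}{3}\right)\right)^{2} = - 10857 \left(1 + \left(\left(-3\right) \frac{1}{5} + 9 \cdot \frac{1}{3}\right)\right)^{2} = - 10857 \left(1 + \left(- \frac{3}{5} + 3\right)\right)^{2} = - 10857 \left(1 + \frac{12}{5}\right)^{2} = - 10857 \left(\frac{17}{5}\right)^{2} = \left(-10857\right) \frac{289}{25} = - \frac{3137673}{25}$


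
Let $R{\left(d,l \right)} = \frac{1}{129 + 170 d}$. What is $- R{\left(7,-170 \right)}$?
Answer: $- \frac{1}{1319} \approx -0.00075815$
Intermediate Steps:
$- R{\left(7,-170 \right)} = - \frac{1}{129 + 170 \cdot 7} = - \frac{1}{129 + 1190} = - \frac{1}{1319}$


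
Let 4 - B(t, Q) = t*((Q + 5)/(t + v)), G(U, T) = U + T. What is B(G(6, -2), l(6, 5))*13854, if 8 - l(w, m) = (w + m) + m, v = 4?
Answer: 76197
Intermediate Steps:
l(w, m) = 8 - w - 2*m (l(w, m) = 8 - ((w + m) + m) = 8 - ((m + w) + m) = 8 - (w + 2*m) = 8 + (-w - 2*m) = 8 - w - 2*m)
G(U, T) = T + U
B(t, Q) = 4 - t*(5 + Q)/(4 + t) (B(t, Q) = 4 - t*(Q + 5)/(t + 4) = 4 - t*(5 + Q)/(4 + t))
B(G(6, -2), l(6, 5))*13854 = ((16 - (-2 + 6) - (8 - 1*6 - 2*5)*(-2 + 6))/(4 + (-2 + 6)))*13854 = ((16 - 1*4 - 1*(8 - 6 - 10)*4)/(4 + 4))*13854 = ((16 - 4 - 1*(-8)*4)/8)*13854 = ((16 - 4 + 32)/8)*13854 = ((⅛)*44)*13854 = (11/2)*13854 = 76197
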